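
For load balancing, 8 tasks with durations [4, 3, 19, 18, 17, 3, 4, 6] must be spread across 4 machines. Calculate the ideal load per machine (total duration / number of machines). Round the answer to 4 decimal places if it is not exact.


Total processing time = 4 + 3 + 19 + 18 + 17 + 3 + 4 + 6 = 74
Number of machines = 4
Ideal balanced load = 74 / 4 = 18.5

18.5


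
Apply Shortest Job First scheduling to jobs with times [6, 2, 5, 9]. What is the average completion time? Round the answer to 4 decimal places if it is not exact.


SJF order (ascending): [2, 5, 6, 9]
Completion times:
  Job 1: burst=2, C=2
  Job 2: burst=5, C=7
  Job 3: burst=6, C=13
  Job 4: burst=9, C=22
Average completion = 44/4 = 11.0

11.0


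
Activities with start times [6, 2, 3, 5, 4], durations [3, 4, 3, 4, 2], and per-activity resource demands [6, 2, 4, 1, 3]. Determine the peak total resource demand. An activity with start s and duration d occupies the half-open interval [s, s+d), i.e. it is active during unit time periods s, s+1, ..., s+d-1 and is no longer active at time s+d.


Each activity i is active on [start_i, start_i + duration_i).
Compute total resource usage per time slot:
  t=0: active resources = [], total = 0
  t=1: active resources = [], total = 0
  t=2: active resources = [2], total = 2
  t=3: active resources = [2, 4], total = 6
  t=4: active resources = [2, 4, 3], total = 9
  t=5: active resources = [2, 4, 1, 3], total = 10
  t=6: active resources = [6, 1], total = 7
  t=7: active resources = [6, 1], total = 7
  t=8: active resources = [6, 1], total = 7
Peak resource demand = 10

10


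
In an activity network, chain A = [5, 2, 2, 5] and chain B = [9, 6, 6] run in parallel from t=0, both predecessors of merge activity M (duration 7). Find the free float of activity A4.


ES(A4) = sum of predecessors on chain A = 9
EF(A4) = ES + duration = 9 + 5 = 14
Successor of A4 is M. ES(M) = max(sum(A), sum(B)) = max(14, 21) = 21
Free float = ES(successor) - EF(current) = 21 - 14 = 7

7


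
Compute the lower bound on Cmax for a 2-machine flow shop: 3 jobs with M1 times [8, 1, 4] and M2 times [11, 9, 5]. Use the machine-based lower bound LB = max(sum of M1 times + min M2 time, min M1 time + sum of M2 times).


LB1 = sum(M1 times) + min(M2 times) = 13 + 5 = 18
LB2 = min(M1 times) + sum(M2 times) = 1 + 25 = 26
Lower bound = max(LB1, LB2) = max(18, 26) = 26

26


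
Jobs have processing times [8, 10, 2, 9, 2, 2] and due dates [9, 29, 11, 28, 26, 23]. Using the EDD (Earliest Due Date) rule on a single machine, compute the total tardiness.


Sort by due date (EDD order): [(8, 9), (2, 11), (2, 23), (2, 26), (9, 28), (10, 29)]
Compute completion times and tardiness:
  Job 1: p=8, d=9, C=8, tardiness=max(0,8-9)=0
  Job 2: p=2, d=11, C=10, tardiness=max(0,10-11)=0
  Job 3: p=2, d=23, C=12, tardiness=max(0,12-23)=0
  Job 4: p=2, d=26, C=14, tardiness=max(0,14-26)=0
  Job 5: p=9, d=28, C=23, tardiness=max(0,23-28)=0
  Job 6: p=10, d=29, C=33, tardiness=max(0,33-29)=4
Total tardiness = 4

4


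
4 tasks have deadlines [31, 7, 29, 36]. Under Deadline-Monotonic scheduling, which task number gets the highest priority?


Sort tasks by relative deadline (ascending):
  Task 2: deadline = 7
  Task 3: deadline = 29
  Task 1: deadline = 31
  Task 4: deadline = 36
Priority order (highest first): [2, 3, 1, 4]
Highest priority task = 2

2


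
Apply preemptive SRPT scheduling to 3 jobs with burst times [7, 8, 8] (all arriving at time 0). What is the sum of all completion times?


Since all jobs arrive at t=0, SRPT equals SPT ordering.
SPT order: [7, 8, 8]
Completion times:
  Job 1: p=7, C=7
  Job 2: p=8, C=15
  Job 3: p=8, C=23
Total completion time = 7 + 15 + 23 = 45

45


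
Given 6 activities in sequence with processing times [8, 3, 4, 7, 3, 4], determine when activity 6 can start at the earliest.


Activity 6 starts after activities 1 through 5 complete.
Predecessor durations: [8, 3, 4, 7, 3]
ES = 8 + 3 + 4 + 7 + 3 = 25

25


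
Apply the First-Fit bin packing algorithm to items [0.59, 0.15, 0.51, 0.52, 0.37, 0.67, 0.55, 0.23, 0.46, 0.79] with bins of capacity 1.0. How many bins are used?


Place items sequentially using First-Fit:
  Item 0.59 -> new Bin 1
  Item 0.15 -> Bin 1 (now 0.74)
  Item 0.51 -> new Bin 2
  Item 0.52 -> new Bin 3
  Item 0.37 -> Bin 2 (now 0.88)
  Item 0.67 -> new Bin 4
  Item 0.55 -> new Bin 5
  Item 0.23 -> Bin 1 (now 0.97)
  Item 0.46 -> Bin 3 (now 0.98)
  Item 0.79 -> new Bin 6
Total bins used = 6

6


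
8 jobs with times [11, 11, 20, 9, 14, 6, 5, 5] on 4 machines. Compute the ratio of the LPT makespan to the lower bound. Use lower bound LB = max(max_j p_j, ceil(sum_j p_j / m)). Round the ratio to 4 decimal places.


LPT order: [20, 14, 11, 11, 9, 6, 5, 5]
Machine loads after assignment: [20, 19, 20, 22]
LPT makespan = 22
Lower bound = max(max_job, ceil(total/4)) = max(20, 21) = 21
Ratio = 22 / 21 = 1.0476

1.0476


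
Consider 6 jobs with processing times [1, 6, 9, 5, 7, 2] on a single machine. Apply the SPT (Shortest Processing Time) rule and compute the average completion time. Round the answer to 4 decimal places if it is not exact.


Sort jobs by processing time (SPT order): [1, 2, 5, 6, 7, 9]
Compute completion times sequentially:
  Job 1: processing = 1, completes at 1
  Job 2: processing = 2, completes at 3
  Job 3: processing = 5, completes at 8
  Job 4: processing = 6, completes at 14
  Job 5: processing = 7, completes at 21
  Job 6: processing = 9, completes at 30
Sum of completion times = 77
Average completion time = 77/6 = 12.8333

12.8333


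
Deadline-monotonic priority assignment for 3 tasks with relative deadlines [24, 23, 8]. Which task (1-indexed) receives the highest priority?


Sort tasks by relative deadline (ascending):
  Task 3: deadline = 8
  Task 2: deadline = 23
  Task 1: deadline = 24
Priority order (highest first): [3, 2, 1]
Highest priority task = 3

3


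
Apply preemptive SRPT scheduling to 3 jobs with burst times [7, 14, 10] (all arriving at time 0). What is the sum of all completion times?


Since all jobs arrive at t=0, SRPT equals SPT ordering.
SPT order: [7, 10, 14]
Completion times:
  Job 1: p=7, C=7
  Job 2: p=10, C=17
  Job 3: p=14, C=31
Total completion time = 7 + 17 + 31 = 55

55


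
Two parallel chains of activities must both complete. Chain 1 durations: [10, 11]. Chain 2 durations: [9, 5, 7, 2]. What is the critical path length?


Path A total = 10 + 11 = 21
Path B total = 9 + 5 + 7 + 2 = 23
Critical path = longest path = max(21, 23) = 23

23


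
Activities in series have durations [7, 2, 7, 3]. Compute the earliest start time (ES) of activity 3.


Activity 3 starts after activities 1 through 2 complete.
Predecessor durations: [7, 2]
ES = 7 + 2 = 9

9


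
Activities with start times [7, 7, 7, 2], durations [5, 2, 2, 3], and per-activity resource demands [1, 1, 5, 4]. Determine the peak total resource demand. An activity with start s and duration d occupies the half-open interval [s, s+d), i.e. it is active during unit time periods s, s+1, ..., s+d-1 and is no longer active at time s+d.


Each activity i is active on [start_i, start_i + duration_i).
Compute total resource usage per time slot:
  t=0: active resources = [], total = 0
  t=1: active resources = [], total = 0
  t=2: active resources = [4], total = 4
  t=3: active resources = [4], total = 4
  t=4: active resources = [4], total = 4
  t=5: active resources = [], total = 0
  t=6: active resources = [], total = 0
  t=7: active resources = [1, 1, 5], total = 7
  t=8: active resources = [1, 1, 5], total = 7
  t=9: active resources = [1], total = 1
  t=10: active resources = [1], total = 1
  t=11: active resources = [1], total = 1
Peak resource demand = 7

7


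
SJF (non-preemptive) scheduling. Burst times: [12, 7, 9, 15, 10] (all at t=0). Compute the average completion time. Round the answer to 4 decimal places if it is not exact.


SJF order (ascending): [7, 9, 10, 12, 15]
Completion times:
  Job 1: burst=7, C=7
  Job 2: burst=9, C=16
  Job 3: burst=10, C=26
  Job 4: burst=12, C=38
  Job 5: burst=15, C=53
Average completion = 140/5 = 28.0

28.0


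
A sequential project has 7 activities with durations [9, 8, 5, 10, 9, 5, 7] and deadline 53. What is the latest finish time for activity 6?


LF(activity 6) = deadline - sum of successor durations
Successors: activities 7 through 7 with durations [7]
Sum of successor durations = 7
LF = 53 - 7 = 46

46


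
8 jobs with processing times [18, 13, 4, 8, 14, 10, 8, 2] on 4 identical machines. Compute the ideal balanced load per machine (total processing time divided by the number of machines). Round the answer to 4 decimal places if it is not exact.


Total processing time = 18 + 13 + 4 + 8 + 14 + 10 + 8 + 2 = 77
Number of machines = 4
Ideal balanced load = 77 / 4 = 19.25

19.25


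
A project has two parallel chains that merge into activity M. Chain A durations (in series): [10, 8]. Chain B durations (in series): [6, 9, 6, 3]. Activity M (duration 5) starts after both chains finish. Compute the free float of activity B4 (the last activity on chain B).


ES(B4) = sum of predecessors on chain B = 21
EF(B4) = ES + duration = 21 + 3 = 24
Successor of B4 is M. ES(M) = max(sum(A), sum(B)) = max(18, 24) = 24
Free float = ES(successor) - EF(current) = 24 - 24 = 0

0


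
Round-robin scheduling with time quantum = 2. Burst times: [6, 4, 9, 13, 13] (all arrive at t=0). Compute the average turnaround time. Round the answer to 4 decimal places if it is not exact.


Time quantum = 2
Execution trace:
  J1 runs 2 units, time = 2
  J2 runs 2 units, time = 4
  J3 runs 2 units, time = 6
  J4 runs 2 units, time = 8
  J5 runs 2 units, time = 10
  J1 runs 2 units, time = 12
  J2 runs 2 units, time = 14
  J3 runs 2 units, time = 16
  J4 runs 2 units, time = 18
  J5 runs 2 units, time = 20
  J1 runs 2 units, time = 22
  J3 runs 2 units, time = 24
  J4 runs 2 units, time = 26
  J5 runs 2 units, time = 28
  J3 runs 2 units, time = 30
  J4 runs 2 units, time = 32
  J5 runs 2 units, time = 34
  J3 runs 1 units, time = 35
  J4 runs 2 units, time = 37
  J5 runs 2 units, time = 39
  J4 runs 2 units, time = 41
  J5 runs 2 units, time = 43
  J4 runs 1 units, time = 44
  J5 runs 1 units, time = 45
Finish times: [22, 14, 35, 44, 45]
Average turnaround = 160/5 = 32.0

32.0


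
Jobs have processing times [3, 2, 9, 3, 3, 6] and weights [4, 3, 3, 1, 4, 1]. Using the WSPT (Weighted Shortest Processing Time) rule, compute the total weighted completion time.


Compute p/w ratios and sort ascending (WSPT): [(2, 3), (3, 4), (3, 4), (9, 3), (3, 1), (6, 1)]
Compute weighted completion times:
  Job (p=2,w=3): C=2, w*C=3*2=6
  Job (p=3,w=4): C=5, w*C=4*5=20
  Job (p=3,w=4): C=8, w*C=4*8=32
  Job (p=9,w=3): C=17, w*C=3*17=51
  Job (p=3,w=1): C=20, w*C=1*20=20
  Job (p=6,w=1): C=26, w*C=1*26=26
Total weighted completion time = 155

155


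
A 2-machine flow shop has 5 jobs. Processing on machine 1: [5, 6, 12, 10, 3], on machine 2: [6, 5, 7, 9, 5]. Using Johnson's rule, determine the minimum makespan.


Apply Johnson's rule:
  Group 1 (a <= b): [(5, 3, 5), (1, 5, 6)]
  Group 2 (a > b): [(4, 10, 9), (3, 12, 7), (2, 6, 5)]
Optimal job order: [5, 1, 4, 3, 2]
Schedule:
  Job 5: M1 done at 3, M2 done at 8
  Job 1: M1 done at 8, M2 done at 14
  Job 4: M1 done at 18, M2 done at 27
  Job 3: M1 done at 30, M2 done at 37
  Job 2: M1 done at 36, M2 done at 42
Makespan = 42

42


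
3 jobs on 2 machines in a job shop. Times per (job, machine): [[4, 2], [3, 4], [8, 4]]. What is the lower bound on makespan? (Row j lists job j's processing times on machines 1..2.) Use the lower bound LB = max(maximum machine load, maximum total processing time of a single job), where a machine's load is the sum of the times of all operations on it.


Machine loads:
  Machine 1: 4 + 3 + 8 = 15
  Machine 2: 2 + 4 + 4 = 10
Max machine load = 15
Job totals:
  Job 1: 6
  Job 2: 7
  Job 3: 12
Max job total = 12
Lower bound = max(15, 12) = 15

15


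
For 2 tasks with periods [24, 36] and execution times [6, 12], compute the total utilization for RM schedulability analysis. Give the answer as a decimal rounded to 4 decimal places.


Compute individual utilizations (exact fractions):
  Task 1: C/T = 6/24 = 1/4 (approx. 0.25)
  Task 2: C/T = 12/36 = 1/3 (approx. 0.3333)
Total utilization U = 1/4 + 1/3 = 7/12
Rounded to 4 decimal places: U = 0.5833
RM (Liu & Layland) bound for 2 tasks = 0.828427; compare with U = 7/12 (approx. 0.583333)
U <= bound, so schedulable by RM sufficient condition.

0.5833


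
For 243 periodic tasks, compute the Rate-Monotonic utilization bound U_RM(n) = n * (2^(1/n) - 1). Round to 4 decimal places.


Compute 2^(1/243) = 1.0028565297
Subtract 1: 1.0028565297 - 1 = 0.0028565297
Multiply by n: 243 * 0.0028565297 = 0.6941367171
Round to 4 dp: 0.6941

0.6941


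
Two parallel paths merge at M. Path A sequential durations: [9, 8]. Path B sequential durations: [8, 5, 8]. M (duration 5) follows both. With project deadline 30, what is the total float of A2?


Forward pass: ES(A2) = sum of predecessors on chain A = 9
EF = ES + duration = 9 + 8 = 17
Backward pass: LF(M) = deadline = 30; LS(M) = 30 - 5 = 25
LF(A2) = LS(M) - sum(successors on chain A) = 25 - 0 = 25
LS = LF - duration = 25 - 8 = 17
Total float = LS - ES = 17 - 9 = 8

8


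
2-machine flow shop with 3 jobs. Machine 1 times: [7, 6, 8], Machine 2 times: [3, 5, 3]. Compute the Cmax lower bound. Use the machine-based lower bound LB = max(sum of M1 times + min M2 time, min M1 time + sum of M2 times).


LB1 = sum(M1 times) + min(M2 times) = 21 + 3 = 24
LB2 = min(M1 times) + sum(M2 times) = 6 + 11 = 17
Lower bound = max(LB1, LB2) = max(24, 17) = 24

24


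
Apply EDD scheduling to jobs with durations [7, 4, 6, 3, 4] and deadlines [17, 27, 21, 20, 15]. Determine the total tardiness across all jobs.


Sort by due date (EDD order): [(4, 15), (7, 17), (3, 20), (6, 21), (4, 27)]
Compute completion times and tardiness:
  Job 1: p=4, d=15, C=4, tardiness=max(0,4-15)=0
  Job 2: p=7, d=17, C=11, tardiness=max(0,11-17)=0
  Job 3: p=3, d=20, C=14, tardiness=max(0,14-20)=0
  Job 4: p=6, d=21, C=20, tardiness=max(0,20-21)=0
  Job 5: p=4, d=27, C=24, tardiness=max(0,24-27)=0
Total tardiness = 0

0


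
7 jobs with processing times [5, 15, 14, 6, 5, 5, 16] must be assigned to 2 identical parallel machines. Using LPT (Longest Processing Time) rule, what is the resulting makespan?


Sort jobs in decreasing order (LPT): [16, 15, 14, 6, 5, 5, 5]
Assign each job to the least loaded machine:
  Machine 1: jobs [16, 6, 5, 5], load = 32
  Machine 2: jobs [15, 14, 5], load = 34
Makespan = max load = 34

34


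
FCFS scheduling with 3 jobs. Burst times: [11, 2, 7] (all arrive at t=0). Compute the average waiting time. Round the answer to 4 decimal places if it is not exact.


FCFS order (as given): [11, 2, 7]
Waiting times:
  Job 1: wait = 0
  Job 2: wait = 11
  Job 3: wait = 13
Sum of waiting times = 24
Average waiting time = 24/3 = 8.0

8.0


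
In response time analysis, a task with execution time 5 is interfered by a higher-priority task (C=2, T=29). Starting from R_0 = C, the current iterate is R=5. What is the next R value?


R_next = C + ceil(R_prev / T_hp) * C_hp
ceil(5 / 29) = ceil(0.1724) = 1
Interference = 1 * 2 = 2
R_next = 5 + 2 = 7

7


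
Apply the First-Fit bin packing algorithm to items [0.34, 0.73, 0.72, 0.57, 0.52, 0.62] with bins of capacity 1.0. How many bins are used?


Place items sequentially using First-Fit:
  Item 0.34 -> new Bin 1
  Item 0.73 -> new Bin 2
  Item 0.72 -> new Bin 3
  Item 0.57 -> Bin 1 (now 0.91)
  Item 0.52 -> new Bin 4
  Item 0.62 -> new Bin 5
Total bins used = 5

5


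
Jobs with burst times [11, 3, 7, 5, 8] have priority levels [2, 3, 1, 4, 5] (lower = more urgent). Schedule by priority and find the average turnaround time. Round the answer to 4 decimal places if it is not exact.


Sort by priority (ascending = highest first):
Order: [(1, 7), (2, 11), (3, 3), (4, 5), (5, 8)]
Completion times:
  Priority 1, burst=7, C=7
  Priority 2, burst=11, C=18
  Priority 3, burst=3, C=21
  Priority 4, burst=5, C=26
  Priority 5, burst=8, C=34
Average turnaround = 106/5 = 21.2

21.2


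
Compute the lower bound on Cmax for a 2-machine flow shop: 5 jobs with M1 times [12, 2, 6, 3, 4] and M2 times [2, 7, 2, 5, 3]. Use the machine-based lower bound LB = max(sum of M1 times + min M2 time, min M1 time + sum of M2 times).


LB1 = sum(M1 times) + min(M2 times) = 27 + 2 = 29
LB2 = min(M1 times) + sum(M2 times) = 2 + 19 = 21
Lower bound = max(LB1, LB2) = max(29, 21) = 29

29


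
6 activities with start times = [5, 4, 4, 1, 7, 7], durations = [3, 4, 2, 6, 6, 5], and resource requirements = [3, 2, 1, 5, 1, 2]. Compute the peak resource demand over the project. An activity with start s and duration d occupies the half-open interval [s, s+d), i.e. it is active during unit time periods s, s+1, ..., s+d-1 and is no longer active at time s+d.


Each activity i is active on [start_i, start_i + duration_i).
Compute total resource usage per time slot:
  t=0: active resources = [], total = 0
  t=1: active resources = [5], total = 5
  t=2: active resources = [5], total = 5
  t=3: active resources = [5], total = 5
  t=4: active resources = [2, 1, 5], total = 8
  t=5: active resources = [3, 2, 1, 5], total = 11
  t=6: active resources = [3, 2, 5], total = 10
  t=7: active resources = [3, 2, 1, 2], total = 8
  t=8: active resources = [1, 2], total = 3
  t=9: active resources = [1, 2], total = 3
  t=10: active resources = [1, 2], total = 3
  t=11: active resources = [1, 2], total = 3
  t=12: active resources = [1], total = 1
Peak resource demand = 11

11


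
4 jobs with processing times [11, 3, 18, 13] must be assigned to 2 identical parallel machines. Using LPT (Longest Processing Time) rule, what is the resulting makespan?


Sort jobs in decreasing order (LPT): [18, 13, 11, 3]
Assign each job to the least loaded machine:
  Machine 1: jobs [18, 3], load = 21
  Machine 2: jobs [13, 11], load = 24
Makespan = max load = 24

24


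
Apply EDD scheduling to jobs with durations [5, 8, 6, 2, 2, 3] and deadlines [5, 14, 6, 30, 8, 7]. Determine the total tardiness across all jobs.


Sort by due date (EDD order): [(5, 5), (6, 6), (3, 7), (2, 8), (8, 14), (2, 30)]
Compute completion times and tardiness:
  Job 1: p=5, d=5, C=5, tardiness=max(0,5-5)=0
  Job 2: p=6, d=6, C=11, tardiness=max(0,11-6)=5
  Job 3: p=3, d=7, C=14, tardiness=max(0,14-7)=7
  Job 4: p=2, d=8, C=16, tardiness=max(0,16-8)=8
  Job 5: p=8, d=14, C=24, tardiness=max(0,24-14)=10
  Job 6: p=2, d=30, C=26, tardiness=max(0,26-30)=0
Total tardiness = 30

30


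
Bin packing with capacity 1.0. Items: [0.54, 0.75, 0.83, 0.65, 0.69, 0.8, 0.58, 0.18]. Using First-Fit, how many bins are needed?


Place items sequentially using First-Fit:
  Item 0.54 -> new Bin 1
  Item 0.75 -> new Bin 2
  Item 0.83 -> new Bin 3
  Item 0.65 -> new Bin 4
  Item 0.69 -> new Bin 5
  Item 0.8 -> new Bin 6
  Item 0.58 -> new Bin 7
  Item 0.18 -> Bin 1 (now 0.72)
Total bins used = 7

7


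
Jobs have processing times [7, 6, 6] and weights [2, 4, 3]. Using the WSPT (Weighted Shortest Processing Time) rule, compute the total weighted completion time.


Compute p/w ratios and sort ascending (WSPT): [(6, 4), (6, 3), (7, 2)]
Compute weighted completion times:
  Job (p=6,w=4): C=6, w*C=4*6=24
  Job (p=6,w=3): C=12, w*C=3*12=36
  Job (p=7,w=2): C=19, w*C=2*19=38
Total weighted completion time = 98

98


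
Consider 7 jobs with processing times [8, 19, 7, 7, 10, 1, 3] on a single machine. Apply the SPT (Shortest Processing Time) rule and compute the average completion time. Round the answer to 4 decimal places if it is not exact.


Sort jobs by processing time (SPT order): [1, 3, 7, 7, 8, 10, 19]
Compute completion times sequentially:
  Job 1: processing = 1, completes at 1
  Job 2: processing = 3, completes at 4
  Job 3: processing = 7, completes at 11
  Job 4: processing = 7, completes at 18
  Job 5: processing = 8, completes at 26
  Job 6: processing = 10, completes at 36
  Job 7: processing = 19, completes at 55
Sum of completion times = 151
Average completion time = 151/7 = 21.5714

21.5714


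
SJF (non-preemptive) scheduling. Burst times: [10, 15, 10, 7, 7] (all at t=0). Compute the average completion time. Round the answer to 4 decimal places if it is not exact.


SJF order (ascending): [7, 7, 10, 10, 15]
Completion times:
  Job 1: burst=7, C=7
  Job 2: burst=7, C=14
  Job 3: burst=10, C=24
  Job 4: burst=10, C=34
  Job 5: burst=15, C=49
Average completion = 128/5 = 25.6

25.6


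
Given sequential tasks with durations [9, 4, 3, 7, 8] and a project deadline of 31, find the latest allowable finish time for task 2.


LF(activity 2) = deadline - sum of successor durations
Successors: activities 3 through 5 with durations [3, 7, 8]
Sum of successor durations = 18
LF = 31 - 18 = 13

13


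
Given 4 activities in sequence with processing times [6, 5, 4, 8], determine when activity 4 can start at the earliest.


Activity 4 starts after activities 1 through 3 complete.
Predecessor durations: [6, 5, 4]
ES = 6 + 5 + 4 = 15

15


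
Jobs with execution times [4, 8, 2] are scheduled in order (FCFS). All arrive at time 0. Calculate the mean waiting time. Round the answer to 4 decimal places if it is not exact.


FCFS order (as given): [4, 8, 2]
Waiting times:
  Job 1: wait = 0
  Job 2: wait = 4
  Job 3: wait = 12
Sum of waiting times = 16
Average waiting time = 16/3 = 5.3333

5.3333


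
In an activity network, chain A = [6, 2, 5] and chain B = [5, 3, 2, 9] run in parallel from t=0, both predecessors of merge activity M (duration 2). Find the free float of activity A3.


ES(A3) = sum of predecessors on chain A = 8
EF(A3) = ES + duration = 8 + 5 = 13
Successor of A3 is M. ES(M) = max(sum(A), sum(B)) = max(13, 19) = 19
Free float = ES(successor) - EF(current) = 19 - 13 = 6

6


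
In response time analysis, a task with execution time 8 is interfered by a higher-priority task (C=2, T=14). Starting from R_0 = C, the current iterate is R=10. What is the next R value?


R_next = C + ceil(R_prev / T_hp) * C_hp
ceil(10 / 14) = ceil(0.7143) = 1
Interference = 1 * 2 = 2
R_next = 8 + 2 = 10
R_next = R_prev, so the iteration has converged (response time = 10).

10


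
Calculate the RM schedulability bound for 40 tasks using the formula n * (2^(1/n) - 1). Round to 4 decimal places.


Compute 2^(1/40) = 1.0174796921
Subtract 1: 1.0174796921 - 1 = 0.0174796921
Multiply by n: 40 * 0.0174796921 = 0.6991876840
Round to 4 dp: 0.6992

0.6992


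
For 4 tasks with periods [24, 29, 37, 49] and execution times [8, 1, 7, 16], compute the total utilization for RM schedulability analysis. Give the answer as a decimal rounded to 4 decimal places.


Compute individual utilizations (exact fractions):
  Task 1: C/T = 8/24 = 1/3 (approx. 0.3333)
  Task 2: C/T = 1/29 (approx. 0.0345)
  Task 3: C/T = 7/37 (approx. 0.1892)
  Task 4: C/T = 16/49 (approx. 0.3265)
Total utilization U = 1/3 + 1/29 + 7/37 + 16/49 = 139361/157731
Rounded to 4 decimal places: U = 0.8835
RM (Liu & Layland) bound for 4 tasks = 0.756828; compare with U = 139361/157731 (approx. 0.883536)
bound < U <= 1, so the RM sufficient condition is not met (inconclusive; an exact test such as response-time analysis is needed).

0.8835


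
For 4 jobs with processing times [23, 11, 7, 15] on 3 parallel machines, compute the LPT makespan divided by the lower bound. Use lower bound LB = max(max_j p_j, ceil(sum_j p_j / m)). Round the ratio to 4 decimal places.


LPT order: [23, 15, 11, 7]
Machine loads after assignment: [23, 15, 18]
LPT makespan = 23
Lower bound = max(max_job, ceil(total/3)) = max(23, 19) = 23
Ratio = 23 / 23 = 1.0

1.0


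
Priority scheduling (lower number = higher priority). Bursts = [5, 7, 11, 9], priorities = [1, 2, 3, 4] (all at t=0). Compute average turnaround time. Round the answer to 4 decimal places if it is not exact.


Sort by priority (ascending = highest first):
Order: [(1, 5), (2, 7), (3, 11), (4, 9)]
Completion times:
  Priority 1, burst=5, C=5
  Priority 2, burst=7, C=12
  Priority 3, burst=11, C=23
  Priority 4, burst=9, C=32
Average turnaround = 72/4 = 18.0

18.0


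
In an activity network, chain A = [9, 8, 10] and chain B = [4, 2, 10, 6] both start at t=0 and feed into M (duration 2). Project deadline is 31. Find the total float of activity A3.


Forward pass: ES(A3) = sum of predecessors on chain A = 17
EF = ES + duration = 17 + 10 = 27
Backward pass: LF(M) = deadline = 31; LS(M) = 31 - 2 = 29
LF(A3) = LS(M) - sum(successors on chain A) = 29 - 0 = 29
LS = LF - duration = 29 - 10 = 19
Total float = LS - ES = 19 - 17 = 2

2


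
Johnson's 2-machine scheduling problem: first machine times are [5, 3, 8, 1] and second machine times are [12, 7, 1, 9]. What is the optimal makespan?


Apply Johnson's rule:
  Group 1 (a <= b): [(4, 1, 9), (2, 3, 7), (1, 5, 12)]
  Group 2 (a > b): [(3, 8, 1)]
Optimal job order: [4, 2, 1, 3]
Schedule:
  Job 4: M1 done at 1, M2 done at 10
  Job 2: M1 done at 4, M2 done at 17
  Job 1: M1 done at 9, M2 done at 29
  Job 3: M1 done at 17, M2 done at 30
Makespan = 30

30


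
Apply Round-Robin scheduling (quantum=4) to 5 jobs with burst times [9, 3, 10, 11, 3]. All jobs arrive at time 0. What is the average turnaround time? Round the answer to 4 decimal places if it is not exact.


Time quantum = 4
Execution trace:
  J1 runs 4 units, time = 4
  J2 runs 3 units, time = 7
  J3 runs 4 units, time = 11
  J4 runs 4 units, time = 15
  J5 runs 3 units, time = 18
  J1 runs 4 units, time = 22
  J3 runs 4 units, time = 26
  J4 runs 4 units, time = 30
  J1 runs 1 units, time = 31
  J3 runs 2 units, time = 33
  J4 runs 3 units, time = 36
Finish times: [31, 7, 33, 36, 18]
Average turnaround = 125/5 = 25.0

25.0


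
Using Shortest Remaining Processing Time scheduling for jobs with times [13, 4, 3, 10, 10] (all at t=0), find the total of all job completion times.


Since all jobs arrive at t=0, SRPT equals SPT ordering.
SPT order: [3, 4, 10, 10, 13]
Completion times:
  Job 1: p=3, C=3
  Job 2: p=4, C=7
  Job 3: p=10, C=17
  Job 4: p=10, C=27
  Job 5: p=13, C=40
Total completion time = 3 + 7 + 17 + 27 + 40 = 94

94


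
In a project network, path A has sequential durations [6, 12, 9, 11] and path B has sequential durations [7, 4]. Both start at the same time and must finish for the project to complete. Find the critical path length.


Path A total = 6 + 12 + 9 + 11 = 38
Path B total = 7 + 4 = 11
Critical path = longest path = max(38, 11) = 38

38


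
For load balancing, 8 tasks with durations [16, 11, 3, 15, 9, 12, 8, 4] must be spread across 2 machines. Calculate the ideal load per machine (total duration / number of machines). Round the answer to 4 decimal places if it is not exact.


Total processing time = 16 + 11 + 3 + 15 + 9 + 12 + 8 + 4 = 78
Number of machines = 2
Ideal balanced load = 78 / 2 = 39.0

39.0


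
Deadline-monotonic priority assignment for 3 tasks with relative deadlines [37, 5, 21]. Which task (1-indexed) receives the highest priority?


Sort tasks by relative deadline (ascending):
  Task 2: deadline = 5
  Task 3: deadline = 21
  Task 1: deadline = 37
Priority order (highest first): [2, 3, 1]
Highest priority task = 2

2


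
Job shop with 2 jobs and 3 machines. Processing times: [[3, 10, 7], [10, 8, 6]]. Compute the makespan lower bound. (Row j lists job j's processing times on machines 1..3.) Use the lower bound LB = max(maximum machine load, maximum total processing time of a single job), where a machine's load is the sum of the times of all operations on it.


Machine loads:
  Machine 1: 3 + 10 = 13
  Machine 2: 10 + 8 = 18
  Machine 3: 7 + 6 = 13
Max machine load = 18
Job totals:
  Job 1: 20
  Job 2: 24
Max job total = 24
Lower bound = max(18, 24) = 24

24


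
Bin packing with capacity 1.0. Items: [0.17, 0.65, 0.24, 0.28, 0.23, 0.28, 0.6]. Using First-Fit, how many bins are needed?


Place items sequentially using First-Fit:
  Item 0.17 -> new Bin 1
  Item 0.65 -> Bin 1 (now 0.82)
  Item 0.24 -> new Bin 2
  Item 0.28 -> Bin 2 (now 0.52)
  Item 0.23 -> Bin 2 (now 0.75)
  Item 0.28 -> new Bin 3
  Item 0.6 -> Bin 3 (now 0.88)
Total bins used = 3

3


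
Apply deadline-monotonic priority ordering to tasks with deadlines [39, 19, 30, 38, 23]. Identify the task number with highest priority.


Sort tasks by relative deadline (ascending):
  Task 2: deadline = 19
  Task 5: deadline = 23
  Task 3: deadline = 30
  Task 4: deadline = 38
  Task 1: deadline = 39
Priority order (highest first): [2, 5, 3, 4, 1]
Highest priority task = 2

2


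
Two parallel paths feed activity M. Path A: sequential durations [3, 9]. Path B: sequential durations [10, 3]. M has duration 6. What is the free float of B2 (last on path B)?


ES(B2) = sum of predecessors on chain B = 10
EF(B2) = ES + duration = 10 + 3 = 13
Successor of B2 is M. ES(M) = max(sum(A), sum(B)) = max(12, 13) = 13
Free float = ES(successor) - EF(current) = 13 - 13 = 0

0


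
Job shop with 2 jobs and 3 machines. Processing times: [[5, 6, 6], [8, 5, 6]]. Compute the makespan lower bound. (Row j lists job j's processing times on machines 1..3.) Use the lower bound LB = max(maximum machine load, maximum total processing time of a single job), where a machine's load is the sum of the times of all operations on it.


Machine loads:
  Machine 1: 5 + 8 = 13
  Machine 2: 6 + 5 = 11
  Machine 3: 6 + 6 = 12
Max machine load = 13
Job totals:
  Job 1: 17
  Job 2: 19
Max job total = 19
Lower bound = max(13, 19) = 19

19


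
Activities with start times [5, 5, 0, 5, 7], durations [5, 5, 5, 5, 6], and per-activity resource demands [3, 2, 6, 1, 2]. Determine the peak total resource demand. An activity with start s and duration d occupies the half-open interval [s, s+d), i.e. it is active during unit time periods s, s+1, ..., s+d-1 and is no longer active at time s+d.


Each activity i is active on [start_i, start_i + duration_i).
Compute total resource usage per time slot:
  t=0: active resources = [6], total = 6
  t=1: active resources = [6], total = 6
  t=2: active resources = [6], total = 6
  t=3: active resources = [6], total = 6
  t=4: active resources = [6], total = 6
  t=5: active resources = [3, 2, 1], total = 6
  t=6: active resources = [3, 2, 1], total = 6
  t=7: active resources = [3, 2, 1, 2], total = 8
  t=8: active resources = [3, 2, 1, 2], total = 8
  t=9: active resources = [3, 2, 1, 2], total = 8
  t=10: active resources = [2], total = 2
  t=11: active resources = [2], total = 2
  t=12: active resources = [2], total = 2
Peak resource demand = 8

8


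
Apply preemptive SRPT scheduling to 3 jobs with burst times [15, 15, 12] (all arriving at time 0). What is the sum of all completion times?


Since all jobs arrive at t=0, SRPT equals SPT ordering.
SPT order: [12, 15, 15]
Completion times:
  Job 1: p=12, C=12
  Job 2: p=15, C=27
  Job 3: p=15, C=42
Total completion time = 12 + 27 + 42 = 81

81


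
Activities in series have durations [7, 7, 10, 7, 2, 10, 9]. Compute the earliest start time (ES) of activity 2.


Activity 2 starts after activities 1 through 1 complete.
Predecessor durations: [7]
ES = 7 = 7

7


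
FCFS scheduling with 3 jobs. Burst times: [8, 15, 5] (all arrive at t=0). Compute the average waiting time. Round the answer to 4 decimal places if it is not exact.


FCFS order (as given): [8, 15, 5]
Waiting times:
  Job 1: wait = 0
  Job 2: wait = 8
  Job 3: wait = 23
Sum of waiting times = 31
Average waiting time = 31/3 = 10.3333

10.3333


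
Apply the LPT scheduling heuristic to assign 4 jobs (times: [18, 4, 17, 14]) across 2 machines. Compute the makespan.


Sort jobs in decreasing order (LPT): [18, 17, 14, 4]
Assign each job to the least loaded machine:
  Machine 1: jobs [18, 4], load = 22
  Machine 2: jobs [17, 14], load = 31
Makespan = max load = 31

31


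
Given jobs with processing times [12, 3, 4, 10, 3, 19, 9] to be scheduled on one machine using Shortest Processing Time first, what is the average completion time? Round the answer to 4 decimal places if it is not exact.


Sort jobs by processing time (SPT order): [3, 3, 4, 9, 10, 12, 19]
Compute completion times sequentially:
  Job 1: processing = 3, completes at 3
  Job 2: processing = 3, completes at 6
  Job 3: processing = 4, completes at 10
  Job 4: processing = 9, completes at 19
  Job 5: processing = 10, completes at 29
  Job 6: processing = 12, completes at 41
  Job 7: processing = 19, completes at 60
Sum of completion times = 168
Average completion time = 168/7 = 24.0

24.0


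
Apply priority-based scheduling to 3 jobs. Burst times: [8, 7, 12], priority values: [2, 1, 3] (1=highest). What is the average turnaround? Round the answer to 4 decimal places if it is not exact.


Sort by priority (ascending = highest first):
Order: [(1, 7), (2, 8), (3, 12)]
Completion times:
  Priority 1, burst=7, C=7
  Priority 2, burst=8, C=15
  Priority 3, burst=12, C=27
Average turnaround = 49/3 = 16.3333

16.3333


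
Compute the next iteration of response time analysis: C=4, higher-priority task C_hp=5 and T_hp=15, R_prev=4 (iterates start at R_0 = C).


R_next = C + ceil(R_prev / T_hp) * C_hp
ceil(4 / 15) = ceil(0.2667) = 1
Interference = 1 * 5 = 5
R_next = 4 + 5 = 9

9


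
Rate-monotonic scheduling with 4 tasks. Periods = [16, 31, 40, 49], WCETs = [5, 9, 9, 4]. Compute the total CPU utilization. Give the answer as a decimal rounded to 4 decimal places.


Compute individual utilizations (exact fractions):
  Task 1: C/T = 5/16 (approx. 0.3125)
  Task 2: C/T = 9/31 (approx. 0.2903)
  Task 3: C/T = 9/40 (approx. 0.225)
  Task 4: C/T = 4/49 (approx. 0.0816)
Total utilization U = 5/16 + 9/31 + 9/40 + 4/49 = 110517/121520
Rounded to 4 decimal places: U = 0.9095
RM (Liu & Layland) bound for 4 tasks = 0.756828; compare with U = 110517/121520 (approx. 0.909455)
bound < U <= 1, so the RM sufficient condition is not met (inconclusive; an exact test such as response-time analysis is needed).

0.9095


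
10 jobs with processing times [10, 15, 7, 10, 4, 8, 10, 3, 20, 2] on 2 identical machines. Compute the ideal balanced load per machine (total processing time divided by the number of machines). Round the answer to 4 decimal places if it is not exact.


Total processing time = 10 + 15 + 7 + 10 + 4 + 8 + 10 + 3 + 20 + 2 = 89
Number of machines = 2
Ideal balanced load = 89 / 2 = 44.5

44.5


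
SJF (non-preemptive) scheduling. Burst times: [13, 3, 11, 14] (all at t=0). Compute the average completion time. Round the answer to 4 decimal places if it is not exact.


SJF order (ascending): [3, 11, 13, 14]
Completion times:
  Job 1: burst=3, C=3
  Job 2: burst=11, C=14
  Job 3: burst=13, C=27
  Job 4: burst=14, C=41
Average completion = 85/4 = 21.25

21.25


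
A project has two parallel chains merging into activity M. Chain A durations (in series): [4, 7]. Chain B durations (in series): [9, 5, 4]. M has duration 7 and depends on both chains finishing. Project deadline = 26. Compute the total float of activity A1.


Forward pass: ES(A1) = sum of predecessors on chain A = 0
EF = ES + duration = 0 + 4 = 4
Backward pass: LF(M) = deadline = 26; LS(M) = 26 - 7 = 19
LF(A1) = LS(M) - sum(successors on chain A) = 19 - 7 = 12
LS = LF - duration = 12 - 4 = 8
Total float = LS - ES = 8 - 0 = 8

8


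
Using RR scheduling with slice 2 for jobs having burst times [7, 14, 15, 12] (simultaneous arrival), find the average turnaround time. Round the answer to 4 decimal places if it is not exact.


Time quantum = 2
Execution trace:
  J1 runs 2 units, time = 2
  J2 runs 2 units, time = 4
  J3 runs 2 units, time = 6
  J4 runs 2 units, time = 8
  J1 runs 2 units, time = 10
  J2 runs 2 units, time = 12
  J3 runs 2 units, time = 14
  J4 runs 2 units, time = 16
  J1 runs 2 units, time = 18
  J2 runs 2 units, time = 20
  J3 runs 2 units, time = 22
  J4 runs 2 units, time = 24
  J1 runs 1 units, time = 25
  J2 runs 2 units, time = 27
  J3 runs 2 units, time = 29
  J4 runs 2 units, time = 31
  J2 runs 2 units, time = 33
  J3 runs 2 units, time = 35
  J4 runs 2 units, time = 37
  J2 runs 2 units, time = 39
  J3 runs 2 units, time = 41
  J4 runs 2 units, time = 43
  J2 runs 2 units, time = 45
  J3 runs 2 units, time = 47
  J3 runs 1 units, time = 48
Finish times: [25, 45, 48, 43]
Average turnaround = 161/4 = 40.25

40.25


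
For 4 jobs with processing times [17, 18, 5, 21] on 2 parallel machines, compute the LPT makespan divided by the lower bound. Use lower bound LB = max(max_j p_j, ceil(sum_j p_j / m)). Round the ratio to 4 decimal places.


LPT order: [21, 18, 17, 5]
Machine loads after assignment: [26, 35]
LPT makespan = 35
Lower bound = max(max_job, ceil(total/2)) = max(21, 31) = 31
Ratio = 35 / 31 = 1.129

1.129


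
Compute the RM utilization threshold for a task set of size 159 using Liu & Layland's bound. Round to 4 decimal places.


Compute 2^(1/159) = 1.0043689323
Subtract 1: 1.0043689323 - 1 = 0.0043689323
Multiply by n: 159 * 0.0043689323 = 0.6946602357
Round to 4 dp: 0.6947

0.6947


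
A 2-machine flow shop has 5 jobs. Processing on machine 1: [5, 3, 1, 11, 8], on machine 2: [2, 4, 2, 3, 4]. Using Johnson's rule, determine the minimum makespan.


Apply Johnson's rule:
  Group 1 (a <= b): [(3, 1, 2), (2, 3, 4)]
  Group 2 (a > b): [(5, 8, 4), (4, 11, 3), (1, 5, 2)]
Optimal job order: [3, 2, 5, 4, 1]
Schedule:
  Job 3: M1 done at 1, M2 done at 3
  Job 2: M1 done at 4, M2 done at 8
  Job 5: M1 done at 12, M2 done at 16
  Job 4: M1 done at 23, M2 done at 26
  Job 1: M1 done at 28, M2 done at 30
Makespan = 30

30


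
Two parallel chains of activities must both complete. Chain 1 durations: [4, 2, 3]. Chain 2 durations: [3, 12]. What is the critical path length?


Path A total = 4 + 2 + 3 = 9
Path B total = 3 + 12 = 15
Critical path = longest path = max(9, 15) = 15

15


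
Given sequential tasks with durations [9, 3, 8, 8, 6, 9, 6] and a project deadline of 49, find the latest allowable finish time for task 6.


LF(activity 6) = deadline - sum of successor durations
Successors: activities 7 through 7 with durations [6]
Sum of successor durations = 6
LF = 49 - 6 = 43

43


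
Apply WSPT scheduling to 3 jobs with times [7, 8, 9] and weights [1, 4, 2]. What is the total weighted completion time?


Compute p/w ratios and sort ascending (WSPT): [(8, 4), (9, 2), (7, 1)]
Compute weighted completion times:
  Job (p=8,w=4): C=8, w*C=4*8=32
  Job (p=9,w=2): C=17, w*C=2*17=34
  Job (p=7,w=1): C=24, w*C=1*24=24
Total weighted completion time = 90

90


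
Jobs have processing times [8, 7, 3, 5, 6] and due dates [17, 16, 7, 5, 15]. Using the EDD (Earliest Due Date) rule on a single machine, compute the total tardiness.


Sort by due date (EDD order): [(5, 5), (3, 7), (6, 15), (7, 16), (8, 17)]
Compute completion times and tardiness:
  Job 1: p=5, d=5, C=5, tardiness=max(0,5-5)=0
  Job 2: p=3, d=7, C=8, tardiness=max(0,8-7)=1
  Job 3: p=6, d=15, C=14, tardiness=max(0,14-15)=0
  Job 4: p=7, d=16, C=21, tardiness=max(0,21-16)=5
  Job 5: p=8, d=17, C=29, tardiness=max(0,29-17)=12
Total tardiness = 18

18


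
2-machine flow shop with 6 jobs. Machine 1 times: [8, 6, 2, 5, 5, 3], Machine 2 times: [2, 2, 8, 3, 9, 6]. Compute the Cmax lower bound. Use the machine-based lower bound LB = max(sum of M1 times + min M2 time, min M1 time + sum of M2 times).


LB1 = sum(M1 times) + min(M2 times) = 29 + 2 = 31
LB2 = min(M1 times) + sum(M2 times) = 2 + 30 = 32
Lower bound = max(LB1, LB2) = max(31, 32) = 32

32


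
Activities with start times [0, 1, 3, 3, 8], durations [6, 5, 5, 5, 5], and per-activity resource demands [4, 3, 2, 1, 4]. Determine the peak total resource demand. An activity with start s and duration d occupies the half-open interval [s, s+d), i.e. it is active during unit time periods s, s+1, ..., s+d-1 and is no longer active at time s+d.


Each activity i is active on [start_i, start_i + duration_i).
Compute total resource usage per time slot:
  t=0: active resources = [4], total = 4
  t=1: active resources = [4, 3], total = 7
  t=2: active resources = [4, 3], total = 7
  t=3: active resources = [4, 3, 2, 1], total = 10
  t=4: active resources = [4, 3, 2, 1], total = 10
  t=5: active resources = [4, 3, 2, 1], total = 10
  t=6: active resources = [2, 1], total = 3
  t=7: active resources = [2, 1], total = 3
  t=8: active resources = [4], total = 4
  t=9: active resources = [4], total = 4
  t=10: active resources = [4], total = 4
  t=11: active resources = [4], total = 4
  t=12: active resources = [4], total = 4
Peak resource demand = 10

10
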